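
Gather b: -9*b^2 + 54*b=-9*b^2 + 54*b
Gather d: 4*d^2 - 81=4*d^2 - 81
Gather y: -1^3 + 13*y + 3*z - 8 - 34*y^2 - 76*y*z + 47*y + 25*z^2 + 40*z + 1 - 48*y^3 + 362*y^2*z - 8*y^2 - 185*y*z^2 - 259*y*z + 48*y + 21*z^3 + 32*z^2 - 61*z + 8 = -48*y^3 + y^2*(362*z - 42) + y*(-185*z^2 - 335*z + 108) + 21*z^3 + 57*z^2 - 18*z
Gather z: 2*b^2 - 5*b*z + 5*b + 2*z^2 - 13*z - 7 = 2*b^2 + 5*b + 2*z^2 + z*(-5*b - 13) - 7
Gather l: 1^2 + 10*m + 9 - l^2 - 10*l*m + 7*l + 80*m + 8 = -l^2 + l*(7 - 10*m) + 90*m + 18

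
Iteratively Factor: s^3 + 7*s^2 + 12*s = (s + 3)*(s^2 + 4*s) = s*(s + 3)*(s + 4)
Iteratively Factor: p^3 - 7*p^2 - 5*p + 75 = (p - 5)*(p^2 - 2*p - 15) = (p - 5)*(p + 3)*(p - 5)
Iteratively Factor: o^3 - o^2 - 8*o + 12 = (o - 2)*(o^2 + o - 6) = (o - 2)^2*(o + 3)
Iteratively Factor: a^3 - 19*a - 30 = (a + 2)*(a^2 - 2*a - 15) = (a + 2)*(a + 3)*(a - 5)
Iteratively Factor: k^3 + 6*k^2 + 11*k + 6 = (k + 3)*(k^2 + 3*k + 2) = (k + 2)*(k + 3)*(k + 1)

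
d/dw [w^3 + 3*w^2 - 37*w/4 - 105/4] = 3*w^2 + 6*w - 37/4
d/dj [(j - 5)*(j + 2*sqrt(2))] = 2*j - 5 + 2*sqrt(2)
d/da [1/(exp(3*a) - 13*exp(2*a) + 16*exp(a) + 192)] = (-3*exp(2*a) + 26*exp(a) - 16)*exp(a)/(exp(3*a) - 13*exp(2*a) + 16*exp(a) + 192)^2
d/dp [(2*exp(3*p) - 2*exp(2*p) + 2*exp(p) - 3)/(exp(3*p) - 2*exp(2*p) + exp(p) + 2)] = (-2*exp(4*p) + 23*exp(2*p) - 20*exp(p) + 7)*exp(p)/(exp(6*p) - 4*exp(5*p) + 6*exp(4*p) - 7*exp(2*p) + 4*exp(p) + 4)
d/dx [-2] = 0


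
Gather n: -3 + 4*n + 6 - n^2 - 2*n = -n^2 + 2*n + 3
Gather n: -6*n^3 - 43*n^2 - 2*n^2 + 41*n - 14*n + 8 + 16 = -6*n^3 - 45*n^2 + 27*n + 24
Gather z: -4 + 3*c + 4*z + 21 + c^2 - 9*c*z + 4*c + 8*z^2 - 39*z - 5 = c^2 + 7*c + 8*z^2 + z*(-9*c - 35) + 12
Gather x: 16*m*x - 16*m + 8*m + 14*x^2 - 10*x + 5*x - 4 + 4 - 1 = -8*m + 14*x^2 + x*(16*m - 5) - 1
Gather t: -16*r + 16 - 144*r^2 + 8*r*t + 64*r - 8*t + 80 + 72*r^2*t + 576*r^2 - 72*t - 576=432*r^2 + 48*r + t*(72*r^2 + 8*r - 80) - 480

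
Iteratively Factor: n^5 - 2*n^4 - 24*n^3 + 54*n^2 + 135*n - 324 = (n + 4)*(n^4 - 6*n^3 + 54*n - 81) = (n + 3)*(n + 4)*(n^3 - 9*n^2 + 27*n - 27) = (n - 3)*(n + 3)*(n + 4)*(n^2 - 6*n + 9) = (n - 3)^2*(n + 3)*(n + 4)*(n - 3)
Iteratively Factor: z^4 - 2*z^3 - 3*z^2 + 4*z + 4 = (z + 1)*(z^3 - 3*z^2 + 4) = (z - 2)*(z + 1)*(z^2 - z - 2) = (z - 2)^2*(z + 1)*(z + 1)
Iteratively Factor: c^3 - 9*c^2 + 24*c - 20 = (c - 2)*(c^2 - 7*c + 10) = (c - 2)^2*(c - 5)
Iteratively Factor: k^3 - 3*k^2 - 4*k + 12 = (k - 2)*(k^2 - k - 6) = (k - 3)*(k - 2)*(k + 2)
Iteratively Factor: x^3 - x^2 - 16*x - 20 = (x + 2)*(x^2 - 3*x - 10) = (x + 2)^2*(x - 5)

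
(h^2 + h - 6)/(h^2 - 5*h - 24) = (h - 2)/(h - 8)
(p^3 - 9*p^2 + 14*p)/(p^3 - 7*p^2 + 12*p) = (p^2 - 9*p + 14)/(p^2 - 7*p + 12)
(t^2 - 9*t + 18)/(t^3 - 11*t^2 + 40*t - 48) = (t - 6)/(t^2 - 8*t + 16)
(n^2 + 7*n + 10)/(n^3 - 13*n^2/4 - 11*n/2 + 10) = 4*(n + 5)/(4*n^2 - 21*n + 20)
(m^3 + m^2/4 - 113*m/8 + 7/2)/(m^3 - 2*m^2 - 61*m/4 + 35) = (4*m - 1)/(2*(2*m - 5))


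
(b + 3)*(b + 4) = b^2 + 7*b + 12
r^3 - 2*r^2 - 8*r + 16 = (r - 2)*(r - 2*sqrt(2))*(r + 2*sqrt(2))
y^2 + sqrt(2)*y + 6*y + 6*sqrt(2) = (y + 6)*(y + sqrt(2))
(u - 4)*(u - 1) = u^2 - 5*u + 4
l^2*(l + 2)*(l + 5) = l^4 + 7*l^3 + 10*l^2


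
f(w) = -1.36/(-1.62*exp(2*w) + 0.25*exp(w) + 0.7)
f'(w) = -1.36*(3.24*exp(2*w) - 0.25*exp(w))/(-1.62*exp(2*w) + 0.25*exp(w) + 0.7)^2 = (0.34 - 4.4064*exp(w))*exp(w)/(-1.62*exp(2*w) + 0.25*exp(w) + 0.7)^2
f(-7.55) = -1.94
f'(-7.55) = 0.00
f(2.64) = 0.00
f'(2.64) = -0.01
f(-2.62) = -1.92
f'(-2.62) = 0.00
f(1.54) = 0.04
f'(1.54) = -0.08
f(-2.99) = -1.92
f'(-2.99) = 0.01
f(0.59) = 0.33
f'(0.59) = -0.81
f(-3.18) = -1.92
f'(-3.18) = 0.01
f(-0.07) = 2.86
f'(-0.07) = -15.56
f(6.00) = 0.00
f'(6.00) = 0.00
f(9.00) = 0.00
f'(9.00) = 0.00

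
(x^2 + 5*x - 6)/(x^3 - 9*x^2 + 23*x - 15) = (x + 6)/(x^2 - 8*x + 15)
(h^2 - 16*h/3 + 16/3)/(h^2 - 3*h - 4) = (h - 4/3)/(h + 1)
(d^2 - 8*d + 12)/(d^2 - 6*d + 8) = (d - 6)/(d - 4)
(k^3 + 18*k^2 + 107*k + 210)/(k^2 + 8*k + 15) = (k^2 + 13*k + 42)/(k + 3)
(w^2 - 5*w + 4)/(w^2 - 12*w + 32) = (w - 1)/(w - 8)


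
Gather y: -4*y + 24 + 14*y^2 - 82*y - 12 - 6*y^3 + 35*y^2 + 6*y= -6*y^3 + 49*y^2 - 80*y + 12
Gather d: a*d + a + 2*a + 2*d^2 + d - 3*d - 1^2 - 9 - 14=3*a + 2*d^2 + d*(a - 2) - 24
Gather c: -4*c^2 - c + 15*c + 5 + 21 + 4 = -4*c^2 + 14*c + 30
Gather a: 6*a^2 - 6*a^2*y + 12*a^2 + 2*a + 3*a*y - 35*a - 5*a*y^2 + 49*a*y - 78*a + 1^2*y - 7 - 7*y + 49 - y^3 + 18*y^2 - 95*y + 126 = a^2*(18 - 6*y) + a*(-5*y^2 + 52*y - 111) - y^3 + 18*y^2 - 101*y + 168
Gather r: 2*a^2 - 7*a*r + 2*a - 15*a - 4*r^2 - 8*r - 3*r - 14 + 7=2*a^2 - 13*a - 4*r^2 + r*(-7*a - 11) - 7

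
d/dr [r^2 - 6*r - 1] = 2*r - 6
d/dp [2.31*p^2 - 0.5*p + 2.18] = 4.62*p - 0.5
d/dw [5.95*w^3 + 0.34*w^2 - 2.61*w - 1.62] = 17.85*w^2 + 0.68*w - 2.61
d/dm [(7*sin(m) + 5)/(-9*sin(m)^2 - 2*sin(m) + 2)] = 3*(21*sin(m)^2 + 30*sin(m) + 8)*cos(m)/(9*sin(m)^2 + 2*sin(m) - 2)^2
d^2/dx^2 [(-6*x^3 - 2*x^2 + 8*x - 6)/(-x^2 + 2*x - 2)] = 4*(4*x^3 - 33*x^2 + 42*x - 6)/(x^6 - 6*x^5 + 18*x^4 - 32*x^3 + 36*x^2 - 24*x + 8)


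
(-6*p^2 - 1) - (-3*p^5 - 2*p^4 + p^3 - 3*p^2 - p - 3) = 3*p^5 + 2*p^4 - p^3 - 3*p^2 + p + 2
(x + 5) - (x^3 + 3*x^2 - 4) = -x^3 - 3*x^2 + x + 9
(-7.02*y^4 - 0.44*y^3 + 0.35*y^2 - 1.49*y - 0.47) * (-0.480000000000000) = 3.3696*y^4 + 0.2112*y^3 - 0.168*y^2 + 0.7152*y + 0.2256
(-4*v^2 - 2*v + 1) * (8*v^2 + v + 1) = -32*v^4 - 20*v^3 + 2*v^2 - v + 1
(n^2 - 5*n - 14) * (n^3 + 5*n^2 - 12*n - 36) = n^5 - 51*n^3 - 46*n^2 + 348*n + 504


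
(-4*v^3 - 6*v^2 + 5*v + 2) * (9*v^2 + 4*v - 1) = -36*v^5 - 70*v^4 + 25*v^3 + 44*v^2 + 3*v - 2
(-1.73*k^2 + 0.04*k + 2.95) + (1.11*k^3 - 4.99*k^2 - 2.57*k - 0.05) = 1.11*k^3 - 6.72*k^2 - 2.53*k + 2.9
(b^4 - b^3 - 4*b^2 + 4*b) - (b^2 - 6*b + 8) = b^4 - b^3 - 5*b^2 + 10*b - 8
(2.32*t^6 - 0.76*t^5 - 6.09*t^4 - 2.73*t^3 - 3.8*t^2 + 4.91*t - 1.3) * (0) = 0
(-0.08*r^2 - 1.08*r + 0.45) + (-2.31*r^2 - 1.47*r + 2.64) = -2.39*r^2 - 2.55*r + 3.09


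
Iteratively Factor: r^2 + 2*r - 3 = (r - 1)*(r + 3)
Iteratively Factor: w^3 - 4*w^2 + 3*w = (w - 1)*(w^2 - 3*w) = (w - 3)*(w - 1)*(w)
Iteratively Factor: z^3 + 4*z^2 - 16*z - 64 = (z + 4)*(z^2 - 16) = (z - 4)*(z + 4)*(z + 4)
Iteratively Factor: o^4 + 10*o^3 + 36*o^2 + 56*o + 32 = (o + 4)*(o^3 + 6*o^2 + 12*o + 8) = (o + 2)*(o + 4)*(o^2 + 4*o + 4) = (o + 2)^2*(o + 4)*(o + 2)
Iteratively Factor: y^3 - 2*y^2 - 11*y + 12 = (y + 3)*(y^2 - 5*y + 4) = (y - 4)*(y + 3)*(y - 1)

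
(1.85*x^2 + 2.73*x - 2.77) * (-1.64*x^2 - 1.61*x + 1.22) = -3.034*x^4 - 7.4557*x^3 + 2.4045*x^2 + 7.7903*x - 3.3794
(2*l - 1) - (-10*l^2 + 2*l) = 10*l^2 - 1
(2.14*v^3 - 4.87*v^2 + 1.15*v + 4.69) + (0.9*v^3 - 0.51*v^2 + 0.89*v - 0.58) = 3.04*v^3 - 5.38*v^2 + 2.04*v + 4.11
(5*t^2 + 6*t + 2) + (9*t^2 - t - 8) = 14*t^2 + 5*t - 6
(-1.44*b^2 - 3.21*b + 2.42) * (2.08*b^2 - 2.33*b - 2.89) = -2.9952*b^4 - 3.3216*b^3 + 16.6745*b^2 + 3.6383*b - 6.9938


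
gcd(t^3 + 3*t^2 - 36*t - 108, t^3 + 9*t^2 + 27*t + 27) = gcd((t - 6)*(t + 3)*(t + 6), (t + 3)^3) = t + 3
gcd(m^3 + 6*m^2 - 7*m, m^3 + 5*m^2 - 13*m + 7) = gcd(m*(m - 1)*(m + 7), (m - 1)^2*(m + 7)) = m^2 + 6*m - 7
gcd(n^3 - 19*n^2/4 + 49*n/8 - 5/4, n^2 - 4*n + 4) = n - 2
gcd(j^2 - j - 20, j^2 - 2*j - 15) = j - 5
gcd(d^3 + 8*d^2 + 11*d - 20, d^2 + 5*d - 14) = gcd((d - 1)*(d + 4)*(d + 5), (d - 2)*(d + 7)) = 1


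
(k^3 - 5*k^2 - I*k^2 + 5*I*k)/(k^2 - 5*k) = k - I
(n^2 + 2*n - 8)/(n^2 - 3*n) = (n^2 + 2*n - 8)/(n*(n - 3))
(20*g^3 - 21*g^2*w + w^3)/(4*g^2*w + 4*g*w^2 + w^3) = (20*g^3 - 21*g^2*w + w^3)/(w*(4*g^2 + 4*g*w + w^2))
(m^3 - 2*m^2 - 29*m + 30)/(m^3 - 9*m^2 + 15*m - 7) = (m^2 - m - 30)/(m^2 - 8*m + 7)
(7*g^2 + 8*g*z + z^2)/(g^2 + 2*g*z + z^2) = (7*g + z)/(g + z)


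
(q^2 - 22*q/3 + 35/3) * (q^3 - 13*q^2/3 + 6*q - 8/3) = q^5 - 35*q^4/3 + 445*q^3/9 - 875*q^2/9 + 806*q/9 - 280/9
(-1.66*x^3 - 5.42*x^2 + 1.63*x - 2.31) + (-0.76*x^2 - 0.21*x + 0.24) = -1.66*x^3 - 6.18*x^2 + 1.42*x - 2.07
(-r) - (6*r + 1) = -7*r - 1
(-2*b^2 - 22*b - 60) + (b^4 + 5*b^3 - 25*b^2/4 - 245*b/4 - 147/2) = b^4 + 5*b^3 - 33*b^2/4 - 333*b/4 - 267/2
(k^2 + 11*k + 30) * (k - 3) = k^3 + 8*k^2 - 3*k - 90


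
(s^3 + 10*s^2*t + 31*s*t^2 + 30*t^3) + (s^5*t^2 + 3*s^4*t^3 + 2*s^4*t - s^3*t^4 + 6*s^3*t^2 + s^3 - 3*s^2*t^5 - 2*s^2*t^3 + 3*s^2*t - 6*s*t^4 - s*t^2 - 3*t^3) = s^5*t^2 + 3*s^4*t^3 + 2*s^4*t - s^3*t^4 + 6*s^3*t^2 + 2*s^3 - 3*s^2*t^5 - 2*s^2*t^3 + 13*s^2*t - 6*s*t^4 + 30*s*t^2 + 27*t^3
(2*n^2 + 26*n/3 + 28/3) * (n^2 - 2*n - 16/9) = 2*n^4 + 14*n^3/3 - 104*n^2/9 - 920*n/27 - 448/27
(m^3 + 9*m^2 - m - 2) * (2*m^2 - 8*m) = 2*m^5 + 10*m^4 - 74*m^3 + 4*m^2 + 16*m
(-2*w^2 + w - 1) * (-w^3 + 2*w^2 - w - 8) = 2*w^5 - 5*w^4 + 5*w^3 + 13*w^2 - 7*w + 8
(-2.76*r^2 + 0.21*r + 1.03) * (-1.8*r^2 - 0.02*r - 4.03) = 4.968*r^4 - 0.3228*r^3 + 9.2646*r^2 - 0.8669*r - 4.1509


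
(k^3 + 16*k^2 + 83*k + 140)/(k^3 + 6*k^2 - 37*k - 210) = (k + 4)/(k - 6)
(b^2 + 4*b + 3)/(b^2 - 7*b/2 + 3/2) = 2*(b^2 + 4*b + 3)/(2*b^2 - 7*b + 3)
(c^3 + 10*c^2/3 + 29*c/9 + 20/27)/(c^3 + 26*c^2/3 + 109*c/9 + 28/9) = (c + 5/3)/(c + 7)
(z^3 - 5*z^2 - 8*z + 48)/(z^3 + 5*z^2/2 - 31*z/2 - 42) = 2*(z - 4)/(2*z + 7)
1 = 1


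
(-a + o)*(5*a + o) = -5*a^2 + 4*a*o + o^2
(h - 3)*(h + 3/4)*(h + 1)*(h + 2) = h^4 + 3*h^3/4 - 7*h^2 - 45*h/4 - 9/2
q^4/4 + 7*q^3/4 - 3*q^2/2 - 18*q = q*(q/4 + 1)*(q - 3)*(q + 6)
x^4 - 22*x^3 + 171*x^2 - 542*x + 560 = (x - 8)*(x - 7)*(x - 5)*(x - 2)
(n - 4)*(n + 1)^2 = n^3 - 2*n^2 - 7*n - 4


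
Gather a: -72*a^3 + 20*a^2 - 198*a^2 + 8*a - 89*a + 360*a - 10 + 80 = -72*a^3 - 178*a^2 + 279*a + 70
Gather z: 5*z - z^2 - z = -z^2 + 4*z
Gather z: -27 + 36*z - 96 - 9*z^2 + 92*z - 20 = -9*z^2 + 128*z - 143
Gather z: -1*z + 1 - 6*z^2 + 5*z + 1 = -6*z^2 + 4*z + 2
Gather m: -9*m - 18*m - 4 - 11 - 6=-27*m - 21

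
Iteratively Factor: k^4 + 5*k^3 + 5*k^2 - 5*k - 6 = (k + 2)*(k^3 + 3*k^2 - k - 3) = (k + 2)*(k + 3)*(k^2 - 1) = (k - 1)*(k + 2)*(k + 3)*(k + 1)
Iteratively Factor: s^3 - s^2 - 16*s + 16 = (s - 1)*(s^2 - 16) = (s - 1)*(s + 4)*(s - 4)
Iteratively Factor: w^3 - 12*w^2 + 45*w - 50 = (w - 5)*(w^2 - 7*w + 10) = (w - 5)*(w - 2)*(w - 5)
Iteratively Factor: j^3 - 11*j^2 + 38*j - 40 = (j - 2)*(j^2 - 9*j + 20) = (j - 4)*(j - 2)*(j - 5)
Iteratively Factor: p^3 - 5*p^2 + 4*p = (p - 1)*(p^2 - 4*p) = (p - 4)*(p - 1)*(p)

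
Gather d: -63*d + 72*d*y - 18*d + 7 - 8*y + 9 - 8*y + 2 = d*(72*y - 81) - 16*y + 18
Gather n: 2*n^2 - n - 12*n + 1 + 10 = 2*n^2 - 13*n + 11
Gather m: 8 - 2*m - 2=6 - 2*m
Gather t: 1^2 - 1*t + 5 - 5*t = 6 - 6*t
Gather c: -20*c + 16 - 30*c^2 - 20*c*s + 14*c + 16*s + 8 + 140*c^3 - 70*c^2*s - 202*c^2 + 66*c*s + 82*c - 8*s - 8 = 140*c^3 + c^2*(-70*s - 232) + c*(46*s + 76) + 8*s + 16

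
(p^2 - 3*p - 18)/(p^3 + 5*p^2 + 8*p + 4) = (p^2 - 3*p - 18)/(p^3 + 5*p^2 + 8*p + 4)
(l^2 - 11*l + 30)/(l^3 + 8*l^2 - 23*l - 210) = (l - 6)/(l^2 + 13*l + 42)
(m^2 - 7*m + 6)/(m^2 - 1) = (m - 6)/(m + 1)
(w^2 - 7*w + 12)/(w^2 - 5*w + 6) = (w - 4)/(w - 2)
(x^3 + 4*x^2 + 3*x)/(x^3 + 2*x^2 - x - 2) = x*(x + 3)/(x^2 + x - 2)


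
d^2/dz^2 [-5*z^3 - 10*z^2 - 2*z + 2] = -30*z - 20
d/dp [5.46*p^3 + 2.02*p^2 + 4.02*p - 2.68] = 16.38*p^2 + 4.04*p + 4.02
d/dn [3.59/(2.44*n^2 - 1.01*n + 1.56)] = (3.6259 - 17.5192*n)/(2.44*n^2 - 1.01*n + 1.56)^2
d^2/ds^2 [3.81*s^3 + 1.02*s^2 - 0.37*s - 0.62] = 22.86*s + 2.04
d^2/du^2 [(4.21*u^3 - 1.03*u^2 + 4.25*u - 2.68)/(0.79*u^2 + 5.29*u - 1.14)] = (-2.8421709430404e-14*u^4 + 257.12297*u^3 - 167.934192*u^2 - 11.406732*u - 106.239068)/(0.493039*u^6 + 9.904467*u^5 + 64.187895*u^4 + 119.450845*u^3 - 92.62557*u^2 + 20.624652*u - 1.481544)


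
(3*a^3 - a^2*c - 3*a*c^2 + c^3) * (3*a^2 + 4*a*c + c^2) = 9*a^5 + 9*a^4*c - 10*a^3*c^2 - 10*a^2*c^3 + a*c^4 + c^5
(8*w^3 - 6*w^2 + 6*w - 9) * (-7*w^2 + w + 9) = -56*w^5 + 50*w^4 + 24*w^3 + 15*w^2 + 45*w - 81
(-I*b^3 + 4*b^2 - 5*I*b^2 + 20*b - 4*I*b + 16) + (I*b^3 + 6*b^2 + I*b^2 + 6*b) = 10*b^2 - 4*I*b^2 + 26*b - 4*I*b + 16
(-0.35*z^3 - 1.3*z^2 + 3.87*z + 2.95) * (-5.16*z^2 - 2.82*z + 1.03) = 1.806*z^5 + 7.695*z^4 - 16.6637*z^3 - 27.4744*z^2 - 4.3329*z + 3.0385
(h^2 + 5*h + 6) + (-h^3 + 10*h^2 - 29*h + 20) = -h^3 + 11*h^2 - 24*h + 26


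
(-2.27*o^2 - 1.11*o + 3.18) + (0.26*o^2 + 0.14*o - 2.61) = -2.01*o^2 - 0.97*o + 0.57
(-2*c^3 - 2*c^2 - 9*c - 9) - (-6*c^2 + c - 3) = -2*c^3 + 4*c^2 - 10*c - 6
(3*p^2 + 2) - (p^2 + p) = 2*p^2 - p + 2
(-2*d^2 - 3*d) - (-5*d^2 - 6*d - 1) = 3*d^2 + 3*d + 1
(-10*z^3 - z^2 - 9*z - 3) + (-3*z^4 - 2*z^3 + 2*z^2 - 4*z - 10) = -3*z^4 - 12*z^3 + z^2 - 13*z - 13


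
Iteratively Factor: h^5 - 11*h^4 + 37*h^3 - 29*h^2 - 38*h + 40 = (h - 1)*(h^4 - 10*h^3 + 27*h^2 - 2*h - 40) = (h - 5)*(h - 1)*(h^3 - 5*h^2 + 2*h + 8) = (h - 5)*(h - 2)*(h - 1)*(h^2 - 3*h - 4) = (h - 5)*(h - 4)*(h - 2)*(h - 1)*(h + 1)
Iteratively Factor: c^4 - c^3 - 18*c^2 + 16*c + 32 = (c - 2)*(c^3 + c^2 - 16*c - 16) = (c - 4)*(c - 2)*(c^2 + 5*c + 4) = (c - 4)*(c - 2)*(c + 4)*(c + 1)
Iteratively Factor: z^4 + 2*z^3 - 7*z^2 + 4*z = (z + 4)*(z^3 - 2*z^2 + z) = z*(z + 4)*(z^2 - 2*z + 1) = z*(z - 1)*(z + 4)*(z - 1)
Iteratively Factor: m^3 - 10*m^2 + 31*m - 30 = (m - 5)*(m^2 - 5*m + 6) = (m - 5)*(m - 3)*(m - 2)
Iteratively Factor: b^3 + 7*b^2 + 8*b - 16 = (b + 4)*(b^2 + 3*b - 4) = (b + 4)^2*(b - 1)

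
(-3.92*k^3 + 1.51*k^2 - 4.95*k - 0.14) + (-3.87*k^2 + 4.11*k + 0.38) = -3.92*k^3 - 2.36*k^2 - 0.84*k + 0.24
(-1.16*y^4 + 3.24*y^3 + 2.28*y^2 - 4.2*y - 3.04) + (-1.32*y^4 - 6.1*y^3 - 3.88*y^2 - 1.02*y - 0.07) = -2.48*y^4 - 2.86*y^3 - 1.6*y^2 - 5.22*y - 3.11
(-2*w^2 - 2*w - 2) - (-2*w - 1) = -2*w^2 - 1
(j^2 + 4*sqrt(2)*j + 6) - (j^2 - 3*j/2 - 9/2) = 3*j/2 + 4*sqrt(2)*j + 21/2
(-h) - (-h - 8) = 8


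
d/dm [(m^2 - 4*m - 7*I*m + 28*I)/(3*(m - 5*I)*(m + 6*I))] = (m^2*(4 + 8*I) + m*(60 - 56*I) - 92 - 210*I)/(3*m^4 + 6*I*m^3 + 177*m^2 + 180*I*m + 2700)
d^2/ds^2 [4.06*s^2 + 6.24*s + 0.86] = 8.12000000000000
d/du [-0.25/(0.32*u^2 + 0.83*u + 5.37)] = (0.16*u + 0.2075)/(0.32*u^2 + 0.83*u + 5.37)^2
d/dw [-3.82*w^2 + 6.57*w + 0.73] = 6.57 - 7.64*w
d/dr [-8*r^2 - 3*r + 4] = -16*r - 3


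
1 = 1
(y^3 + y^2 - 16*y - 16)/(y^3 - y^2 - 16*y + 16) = (y + 1)/(y - 1)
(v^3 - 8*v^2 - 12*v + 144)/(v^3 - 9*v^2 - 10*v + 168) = (v - 6)/(v - 7)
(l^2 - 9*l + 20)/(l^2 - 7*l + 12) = (l - 5)/(l - 3)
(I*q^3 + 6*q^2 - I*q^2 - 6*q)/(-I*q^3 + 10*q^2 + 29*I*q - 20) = q*(-I*q^2 - 6*q + I*q + 6)/(I*q^3 - 10*q^2 - 29*I*q + 20)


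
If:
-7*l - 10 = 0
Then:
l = -10/7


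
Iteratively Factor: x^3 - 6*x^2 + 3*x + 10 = (x + 1)*(x^2 - 7*x + 10) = (x - 2)*(x + 1)*(x - 5)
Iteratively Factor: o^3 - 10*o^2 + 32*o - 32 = (o - 4)*(o^2 - 6*o + 8) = (o - 4)^2*(o - 2)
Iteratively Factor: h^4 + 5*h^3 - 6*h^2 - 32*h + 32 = (h + 4)*(h^3 + h^2 - 10*h + 8) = (h - 2)*(h + 4)*(h^2 + 3*h - 4) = (h - 2)*(h + 4)^2*(h - 1)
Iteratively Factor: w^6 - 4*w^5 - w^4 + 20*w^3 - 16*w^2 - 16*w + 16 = (w - 1)*(w^5 - 3*w^4 - 4*w^3 + 16*w^2 - 16) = (w - 1)*(w + 1)*(w^4 - 4*w^3 + 16*w - 16) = (w - 2)*(w - 1)*(w + 1)*(w^3 - 2*w^2 - 4*w + 8) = (w - 2)^2*(w - 1)*(w + 1)*(w^2 - 4) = (w - 2)^3*(w - 1)*(w + 1)*(w + 2)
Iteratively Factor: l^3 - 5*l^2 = (l)*(l^2 - 5*l) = l*(l - 5)*(l)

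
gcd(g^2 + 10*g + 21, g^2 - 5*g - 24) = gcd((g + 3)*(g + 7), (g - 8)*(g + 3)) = g + 3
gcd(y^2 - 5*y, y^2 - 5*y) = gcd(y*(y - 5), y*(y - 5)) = y^2 - 5*y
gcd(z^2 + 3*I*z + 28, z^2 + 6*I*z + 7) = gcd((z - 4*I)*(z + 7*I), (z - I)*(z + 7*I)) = z + 7*I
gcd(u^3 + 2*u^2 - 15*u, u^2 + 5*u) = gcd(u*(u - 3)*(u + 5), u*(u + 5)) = u^2 + 5*u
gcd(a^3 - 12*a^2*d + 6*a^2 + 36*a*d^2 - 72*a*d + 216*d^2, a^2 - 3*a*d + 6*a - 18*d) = a + 6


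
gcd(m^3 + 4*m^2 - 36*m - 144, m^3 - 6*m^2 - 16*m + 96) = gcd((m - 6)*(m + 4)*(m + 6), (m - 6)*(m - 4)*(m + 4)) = m^2 - 2*m - 24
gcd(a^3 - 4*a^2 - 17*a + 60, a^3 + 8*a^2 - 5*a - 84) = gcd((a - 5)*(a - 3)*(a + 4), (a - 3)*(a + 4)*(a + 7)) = a^2 + a - 12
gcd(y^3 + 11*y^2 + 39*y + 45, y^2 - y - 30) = y + 5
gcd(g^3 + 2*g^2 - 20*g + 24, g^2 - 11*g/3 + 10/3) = g - 2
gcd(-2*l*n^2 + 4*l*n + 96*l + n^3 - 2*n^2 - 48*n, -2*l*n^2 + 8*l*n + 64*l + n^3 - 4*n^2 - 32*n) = 2*l*n - 16*l - n^2 + 8*n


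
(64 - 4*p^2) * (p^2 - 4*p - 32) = -4*p^4 + 16*p^3 + 192*p^2 - 256*p - 2048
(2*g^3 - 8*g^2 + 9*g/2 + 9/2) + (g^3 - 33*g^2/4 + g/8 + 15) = 3*g^3 - 65*g^2/4 + 37*g/8 + 39/2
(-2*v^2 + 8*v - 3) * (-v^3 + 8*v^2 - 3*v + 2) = 2*v^5 - 24*v^4 + 73*v^3 - 52*v^2 + 25*v - 6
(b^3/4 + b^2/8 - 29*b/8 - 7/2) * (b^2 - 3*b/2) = b^5/4 - b^4/4 - 61*b^3/16 + 31*b^2/16 + 21*b/4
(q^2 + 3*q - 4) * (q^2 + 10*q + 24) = q^4 + 13*q^3 + 50*q^2 + 32*q - 96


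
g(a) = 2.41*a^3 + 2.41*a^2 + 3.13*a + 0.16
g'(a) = 7.23*a^2 + 4.82*a + 3.13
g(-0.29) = -0.60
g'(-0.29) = 2.34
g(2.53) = 62.53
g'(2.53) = 61.60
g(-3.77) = -106.52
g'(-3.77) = 87.72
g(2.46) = 58.32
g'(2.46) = 58.74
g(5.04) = 385.69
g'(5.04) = 211.08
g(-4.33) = -163.86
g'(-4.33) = 117.81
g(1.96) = 33.70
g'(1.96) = 40.35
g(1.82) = 28.37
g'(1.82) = 35.85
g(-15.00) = -7638.29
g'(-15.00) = 1557.58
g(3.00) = 96.31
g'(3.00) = 82.66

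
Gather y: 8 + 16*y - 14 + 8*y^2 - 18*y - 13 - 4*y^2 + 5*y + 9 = 4*y^2 + 3*y - 10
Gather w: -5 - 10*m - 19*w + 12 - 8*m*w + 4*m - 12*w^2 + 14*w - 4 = -6*m - 12*w^2 + w*(-8*m - 5) + 3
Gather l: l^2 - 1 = l^2 - 1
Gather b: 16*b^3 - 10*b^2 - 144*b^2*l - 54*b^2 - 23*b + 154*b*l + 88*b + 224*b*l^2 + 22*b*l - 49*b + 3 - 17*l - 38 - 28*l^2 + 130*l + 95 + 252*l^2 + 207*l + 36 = 16*b^3 + b^2*(-144*l - 64) + b*(224*l^2 + 176*l + 16) + 224*l^2 + 320*l + 96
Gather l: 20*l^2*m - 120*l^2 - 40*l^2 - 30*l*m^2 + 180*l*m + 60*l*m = l^2*(20*m - 160) + l*(-30*m^2 + 240*m)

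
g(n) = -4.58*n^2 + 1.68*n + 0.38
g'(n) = 1.68 - 9.16*n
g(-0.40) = -1.02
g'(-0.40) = 5.34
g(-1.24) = -8.75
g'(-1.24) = 13.04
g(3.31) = -44.24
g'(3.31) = -28.64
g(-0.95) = -5.35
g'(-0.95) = 10.38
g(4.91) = -101.79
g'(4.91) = -43.30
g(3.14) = -39.50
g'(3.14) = -27.08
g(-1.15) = -7.61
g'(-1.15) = 12.21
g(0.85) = -1.50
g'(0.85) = -6.11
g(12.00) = -638.98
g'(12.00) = -108.24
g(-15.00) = -1055.32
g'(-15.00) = 139.08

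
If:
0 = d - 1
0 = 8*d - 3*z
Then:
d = 1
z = 8/3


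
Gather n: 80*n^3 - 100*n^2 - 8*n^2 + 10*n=80*n^3 - 108*n^2 + 10*n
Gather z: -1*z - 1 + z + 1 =0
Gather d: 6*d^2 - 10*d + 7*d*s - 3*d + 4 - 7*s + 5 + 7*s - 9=6*d^2 + d*(7*s - 13)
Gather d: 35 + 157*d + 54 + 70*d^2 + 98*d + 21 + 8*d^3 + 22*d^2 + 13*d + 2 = 8*d^3 + 92*d^2 + 268*d + 112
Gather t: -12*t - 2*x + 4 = -12*t - 2*x + 4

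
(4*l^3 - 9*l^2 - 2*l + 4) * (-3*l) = -12*l^4 + 27*l^3 + 6*l^2 - 12*l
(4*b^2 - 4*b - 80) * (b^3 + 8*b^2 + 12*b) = 4*b^5 + 28*b^4 - 64*b^3 - 688*b^2 - 960*b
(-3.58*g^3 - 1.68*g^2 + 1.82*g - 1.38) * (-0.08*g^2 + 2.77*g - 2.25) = 0.2864*g^5 - 9.7822*g^4 + 3.2558*g^3 + 8.9318*g^2 - 7.9176*g + 3.105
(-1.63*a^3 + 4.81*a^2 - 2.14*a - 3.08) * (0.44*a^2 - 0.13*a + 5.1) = -0.7172*a^5 + 2.3283*a^4 - 9.8799*a^3 + 23.454*a^2 - 10.5136*a - 15.708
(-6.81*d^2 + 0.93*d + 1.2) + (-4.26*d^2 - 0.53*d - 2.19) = -11.07*d^2 + 0.4*d - 0.99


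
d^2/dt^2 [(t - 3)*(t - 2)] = 2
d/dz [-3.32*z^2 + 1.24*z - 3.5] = 1.24 - 6.64*z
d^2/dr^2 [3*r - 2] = 0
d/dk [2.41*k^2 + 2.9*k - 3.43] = 4.82*k + 2.9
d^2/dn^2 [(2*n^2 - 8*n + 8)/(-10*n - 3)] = -2116/(1000*n^3 + 900*n^2 + 270*n + 27)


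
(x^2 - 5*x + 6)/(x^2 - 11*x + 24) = (x - 2)/(x - 8)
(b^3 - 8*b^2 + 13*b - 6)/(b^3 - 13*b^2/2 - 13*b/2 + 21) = 2*(b^3 - 8*b^2 + 13*b - 6)/(2*b^3 - 13*b^2 - 13*b + 42)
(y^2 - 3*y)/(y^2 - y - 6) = y/(y + 2)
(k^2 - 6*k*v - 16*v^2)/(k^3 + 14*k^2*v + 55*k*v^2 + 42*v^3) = (k^2 - 6*k*v - 16*v^2)/(k^3 + 14*k^2*v + 55*k*v^2 + 42*v^3)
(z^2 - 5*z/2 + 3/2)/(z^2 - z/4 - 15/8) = 4*(z - 1)/(4*z + 5)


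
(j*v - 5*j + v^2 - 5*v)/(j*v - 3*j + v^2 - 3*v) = (v - 5)/(v - 3)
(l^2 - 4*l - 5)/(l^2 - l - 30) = (-l^2 + 4*l + 5)/(-l^2 + l + 30)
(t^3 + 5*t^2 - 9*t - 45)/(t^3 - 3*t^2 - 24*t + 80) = (t^2 - 9)/(t^2 - 8*t + 16)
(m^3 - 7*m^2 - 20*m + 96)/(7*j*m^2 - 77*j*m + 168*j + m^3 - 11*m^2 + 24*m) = (m + 4)/(7*j + m)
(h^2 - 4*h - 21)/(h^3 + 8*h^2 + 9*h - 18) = (h - 7)/(h^2 + 5*h - 6)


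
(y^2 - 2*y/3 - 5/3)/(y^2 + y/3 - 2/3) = (3*y - 5)/(3*y - 2)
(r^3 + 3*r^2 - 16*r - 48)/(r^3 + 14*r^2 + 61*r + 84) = (r - 4)/(r + 7)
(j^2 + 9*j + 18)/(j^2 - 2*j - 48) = (j + 3)/(j - 8)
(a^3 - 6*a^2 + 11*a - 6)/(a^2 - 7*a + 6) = (a^2 - 5*a + 6)/(a - 6)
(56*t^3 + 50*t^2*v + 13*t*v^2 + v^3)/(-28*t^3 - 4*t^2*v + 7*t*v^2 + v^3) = (-4*t - v)/(2*t - v)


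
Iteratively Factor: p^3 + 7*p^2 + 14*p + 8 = (p + 4)*(p^2 + 3*p + 2) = (p + 1)*(p + 4)*(p + 2)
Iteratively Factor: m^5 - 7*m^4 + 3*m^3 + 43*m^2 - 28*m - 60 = (m + 2)*(m^4 - 9*m^3 + 21*m^2 + m - 30) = (m - 3)*(m + 2)*(m^3 - 6*m^2 + 3*m + 10) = (m - 3)*(m - 2)*(m + 2)*(m^2 - 4*m - 5) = (m - 3)*(m - 2)*(m + 1)*(m + 2)*(m - 5)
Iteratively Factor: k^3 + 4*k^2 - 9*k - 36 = (k - 3)*(k^2 + 7*k + 12) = (k - 3)*(k + 4)*(k + 3)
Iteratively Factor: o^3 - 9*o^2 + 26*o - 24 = (o - 4)*(o^2 - 5*o + 6) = (o - 4)*(o - 2)*(o - 3)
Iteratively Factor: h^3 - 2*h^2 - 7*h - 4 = (h + 1)*(h^2 - 3*h - 4) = (h - 4)*(h + 1)*(h + 1)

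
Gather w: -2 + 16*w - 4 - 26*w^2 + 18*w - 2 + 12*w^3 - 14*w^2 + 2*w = 12*w^3 - 40*w^2 + 36*w - 8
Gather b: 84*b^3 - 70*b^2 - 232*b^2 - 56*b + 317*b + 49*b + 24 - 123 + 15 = 84*b^3 - 302*b^2 + 310*b - 84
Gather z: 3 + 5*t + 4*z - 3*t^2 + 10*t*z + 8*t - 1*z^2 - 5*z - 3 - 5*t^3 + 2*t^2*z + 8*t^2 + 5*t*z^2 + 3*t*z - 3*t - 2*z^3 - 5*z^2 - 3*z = -5*t^3 + 5*t^2 + 10*t - 2*z^3 + z^2*(5*t - 6) + z*(2*t^2 + 13*t - 4)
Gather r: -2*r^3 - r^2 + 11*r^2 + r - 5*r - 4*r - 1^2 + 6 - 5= -2*r^3 + 10*r^2 - 8*r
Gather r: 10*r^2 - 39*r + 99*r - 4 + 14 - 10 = 10*r^2 + 60*r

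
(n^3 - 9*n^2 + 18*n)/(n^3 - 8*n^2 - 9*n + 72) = n*(n - 6)/(n^2 - 5*n - 24)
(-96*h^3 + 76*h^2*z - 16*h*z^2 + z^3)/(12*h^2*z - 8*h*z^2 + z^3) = (-8*h + z)/z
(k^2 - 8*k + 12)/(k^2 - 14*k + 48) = (k - 2)/(k - 8)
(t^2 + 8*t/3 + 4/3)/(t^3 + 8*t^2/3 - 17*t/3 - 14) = (3*t + 2)/(3*t^2 + 2*t - 21)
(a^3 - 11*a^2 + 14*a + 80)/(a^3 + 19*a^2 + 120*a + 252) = (a^3 - 11*a^2 + 14*a + 80)/(a^3 + 19*a^2 + 120*a + 252)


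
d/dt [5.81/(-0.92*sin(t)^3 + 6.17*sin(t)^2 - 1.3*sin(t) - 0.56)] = (16.0356*sin(t)^2 - 71.6954*sin(t) + 7.553)*cos(t)/(0.92*sin(t)^3 - 6.17*sin(t)^2 + 1.3*sin(t) + 0.56)^2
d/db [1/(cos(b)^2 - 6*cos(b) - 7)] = 2*(cos(b) - 3)*sin(b)/(sin(b)^2 + 6*cos(b) + 6)^2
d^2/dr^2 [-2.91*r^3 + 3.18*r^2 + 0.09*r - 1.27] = 6.36 - 17.46*r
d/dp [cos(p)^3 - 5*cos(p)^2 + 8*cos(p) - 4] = (-3*cos(p)^2 + 10*cos(p) - 8)*sin(p)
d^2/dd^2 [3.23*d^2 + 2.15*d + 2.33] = 6.46000000000000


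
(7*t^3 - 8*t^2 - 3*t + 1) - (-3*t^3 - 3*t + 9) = 10*t^3 - 8*t^2 - 8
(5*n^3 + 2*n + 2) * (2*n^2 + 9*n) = 10*n^5 + 45*n^4 + 4*n^3 + 22*n^2 + 18*n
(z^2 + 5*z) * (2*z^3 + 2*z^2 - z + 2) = 2*z^5 + 12*z^4 + 9*z^3 - 3*z^2 + 10*z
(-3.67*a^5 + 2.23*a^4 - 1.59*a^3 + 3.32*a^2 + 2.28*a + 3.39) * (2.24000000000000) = -8.2208*a^5 + 4.9952*a^4 - 3.5616*a^3 + 7.4368*a^2 + 5.1072*a + 7.5936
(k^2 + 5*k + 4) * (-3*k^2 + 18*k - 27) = -3*k^4 + 3*k^3 + 51*k^2 - 63*k - 108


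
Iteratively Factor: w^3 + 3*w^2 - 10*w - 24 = (w + 4)*(w^2 - w - 6) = (w - 3)*(w + 4)*(w + 2)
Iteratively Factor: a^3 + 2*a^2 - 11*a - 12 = (a + 4)*(a^2 - 2*a - 3) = (a + 1)*(a + 4)*(a - 3)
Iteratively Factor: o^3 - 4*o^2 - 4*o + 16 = (o - 4)*(o^2 - 4) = (o - 4)*(o + 2)*(o - 2)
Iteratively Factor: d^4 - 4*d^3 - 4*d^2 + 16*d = (d + 2)*(d^3 - 6*d^2 + 8*d) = (d - 2)*(d + 2)*(d^2 - 4*d) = d*(d - 2)*(d + 2)*(d - 4)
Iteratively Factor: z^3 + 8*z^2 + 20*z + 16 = (z + 4)*(z^2 + 4*z + 4) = (z + 2)*(z + 4)*(z + 2)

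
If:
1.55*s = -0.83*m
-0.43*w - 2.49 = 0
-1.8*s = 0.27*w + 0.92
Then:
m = -0.67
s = 0.36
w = -5.79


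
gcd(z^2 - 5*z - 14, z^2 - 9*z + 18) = 1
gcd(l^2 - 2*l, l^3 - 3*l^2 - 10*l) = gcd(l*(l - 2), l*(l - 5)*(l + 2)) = l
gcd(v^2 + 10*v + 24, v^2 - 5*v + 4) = 1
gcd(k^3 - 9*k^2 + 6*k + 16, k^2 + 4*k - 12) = k - 2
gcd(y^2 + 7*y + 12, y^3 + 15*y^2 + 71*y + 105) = y + 3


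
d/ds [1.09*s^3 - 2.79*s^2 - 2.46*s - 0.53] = 3.27*s^2 - 5.58*s - 2.46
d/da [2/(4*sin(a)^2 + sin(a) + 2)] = -2*(8*sin(a) + 1)*cos(a)/(4*sin(a)^2 + sin(a) + 2)^2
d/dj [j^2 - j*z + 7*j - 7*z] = 2*j - z + 7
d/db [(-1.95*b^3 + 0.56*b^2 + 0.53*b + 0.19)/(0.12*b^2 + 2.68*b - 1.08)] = (-0.234*b^4 - 10.452*b^3 + 7.7552*b^2 - 1.2552*b - 1.0816)/(0.0144*b^4 + 0.6432*b^3 + 6.9232*b^2 - 5.7888*b + 1.1664)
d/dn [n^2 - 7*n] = 2*n - 7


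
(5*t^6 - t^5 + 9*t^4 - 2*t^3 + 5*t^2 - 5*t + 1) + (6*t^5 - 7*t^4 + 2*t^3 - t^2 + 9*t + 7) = 5*t^6 + 5*t^5 + 2*t^4 + 4*t^2 + 4*t + 8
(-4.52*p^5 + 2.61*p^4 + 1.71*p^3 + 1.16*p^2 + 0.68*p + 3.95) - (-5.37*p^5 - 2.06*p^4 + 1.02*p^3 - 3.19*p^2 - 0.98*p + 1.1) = 0.850000000000001*p^5 + 4.67*p^4 + 0.69*p^3 + 4.35*p^2 + 1.66*p + 2.85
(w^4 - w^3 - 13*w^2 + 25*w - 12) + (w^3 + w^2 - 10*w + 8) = w^4 - 12*w^2 + 15*w - 4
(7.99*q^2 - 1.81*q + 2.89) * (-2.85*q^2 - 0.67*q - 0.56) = -22.7715*q^4 - 0.194800000000001*q^3 - 11.4982*q^2 - 0.9227*q - 1.6184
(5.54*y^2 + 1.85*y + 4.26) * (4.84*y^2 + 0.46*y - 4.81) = 26.8136*y^4 + 11.5024*y^3 - 5.178*y^2 - 6.9389*y - 20.4906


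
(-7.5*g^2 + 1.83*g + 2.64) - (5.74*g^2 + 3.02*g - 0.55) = -13.24*g^2 - 1.19*g + 3.19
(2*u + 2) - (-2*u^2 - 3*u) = 2*u^2 + 5*u + 2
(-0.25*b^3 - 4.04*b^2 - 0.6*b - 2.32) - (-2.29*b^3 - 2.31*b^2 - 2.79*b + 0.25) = 2.04*b^3 - 1.73*b^2 + 2.19*b - 2.57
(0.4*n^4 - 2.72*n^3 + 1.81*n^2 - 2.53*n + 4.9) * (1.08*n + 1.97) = 0.432*n^5 - 2.1496*n^4 - 3.4036*n^3 + 0.8333*n^2 + 0.307900000000001*n + 9.653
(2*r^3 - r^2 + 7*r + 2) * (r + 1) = 2*r^4 + r^3 + 6*r^2 + 9*r + 2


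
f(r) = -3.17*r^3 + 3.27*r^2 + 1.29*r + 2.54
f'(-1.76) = -39.68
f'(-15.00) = -2236.56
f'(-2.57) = -78.33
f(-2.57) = 74.63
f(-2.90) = 103.61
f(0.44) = 3.47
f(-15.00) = 11417.69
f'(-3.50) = -138.10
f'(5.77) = -277.59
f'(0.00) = 1.29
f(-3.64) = 194.06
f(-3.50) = 174.00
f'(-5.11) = -280.46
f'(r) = -9.51*r^2 + 6.54*r + 1.29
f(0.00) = 2.54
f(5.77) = -490.11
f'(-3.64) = -148.52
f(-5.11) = 504.32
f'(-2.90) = -97.66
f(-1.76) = 27.68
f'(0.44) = 2.33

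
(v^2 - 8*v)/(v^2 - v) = (v - 8)/(v - 1)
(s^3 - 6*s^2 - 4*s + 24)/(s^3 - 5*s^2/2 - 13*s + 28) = 2*(s^2 - 4*s - 12)/(2*s^2 - s - 28)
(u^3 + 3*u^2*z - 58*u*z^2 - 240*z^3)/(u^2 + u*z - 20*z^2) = (-u^2 + 2*u*z + 48*z^2)/(-u + 4*z)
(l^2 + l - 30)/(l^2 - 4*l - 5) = (l + 6)/(l + 1)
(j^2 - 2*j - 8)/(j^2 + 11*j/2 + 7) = 2*(j - 4)/(2*j + 7)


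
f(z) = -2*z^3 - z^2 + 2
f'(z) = -6*z^2 - 2*z = 2*z*(-3*z - 1)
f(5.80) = -421.86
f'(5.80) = -213.44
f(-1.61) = 7.75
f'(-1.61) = -12.33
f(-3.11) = 52.49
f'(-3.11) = -51.81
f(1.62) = -9.13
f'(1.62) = -18.99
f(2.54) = -37.23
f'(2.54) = -43.79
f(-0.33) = 1.96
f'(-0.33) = 0.01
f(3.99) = -140.96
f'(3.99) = -103.50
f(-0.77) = 2.32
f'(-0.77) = -2.02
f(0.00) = 2.00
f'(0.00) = 0.00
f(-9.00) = 1379.00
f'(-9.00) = -468.00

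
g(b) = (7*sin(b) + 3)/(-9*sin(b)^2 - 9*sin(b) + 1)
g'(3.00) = -210.25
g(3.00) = -8.88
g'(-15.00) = -2.09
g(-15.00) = -0.51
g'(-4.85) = 0.07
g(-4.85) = -0.59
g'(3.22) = -11.05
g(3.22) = 1.49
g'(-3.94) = -0.72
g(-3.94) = -0.80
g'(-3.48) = -6.25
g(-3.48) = -1.79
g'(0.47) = 2.63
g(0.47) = -1.25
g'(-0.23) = 3.64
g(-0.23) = 0.54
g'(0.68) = 1.07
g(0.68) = -0.90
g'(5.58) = 2.08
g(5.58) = -0.50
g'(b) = (18*sin(b)*cos(b) + 9*cos(b))*(7*sin(b) + 3)/(-9*sin(b)^2 - 9*sin(b) + 1)^2 + 7*cos(b)/(-9*sin(b)^2 - 9*sin(b) + 1) = (63*sin(b)^2 + 54*sin(b) + 34)*cos(b)/(9*sin(b)^2 + 9*sin(b) - 1)^2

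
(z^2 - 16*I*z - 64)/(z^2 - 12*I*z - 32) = (z - 8*I)/(z - 4*I)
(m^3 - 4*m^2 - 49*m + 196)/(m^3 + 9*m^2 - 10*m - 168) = (m - 7)/(m + 6)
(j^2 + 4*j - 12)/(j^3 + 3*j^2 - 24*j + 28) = (j + 6)/(j^2 + 5*j - 14)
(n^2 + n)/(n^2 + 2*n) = (n + 1)/(n + 2)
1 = 1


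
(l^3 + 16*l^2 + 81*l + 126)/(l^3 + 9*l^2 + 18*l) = (l + 7)/l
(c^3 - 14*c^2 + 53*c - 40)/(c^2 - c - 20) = (c^2 - 9*c + 8)/(c + 4)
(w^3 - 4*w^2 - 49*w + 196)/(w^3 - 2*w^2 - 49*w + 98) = (w - 4)/(w - 2)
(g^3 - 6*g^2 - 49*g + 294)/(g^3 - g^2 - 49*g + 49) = (g - 6)/(g - 1)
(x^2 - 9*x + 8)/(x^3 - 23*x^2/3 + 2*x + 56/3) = 3*(x^2 - 9*x + 8)/(3*x^3 - 23*x^2 + 6*x + 56)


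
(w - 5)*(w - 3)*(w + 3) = w^3 - 5*w^2 - 9*w + 45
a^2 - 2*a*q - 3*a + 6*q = (a - 3)*(a - 2*q)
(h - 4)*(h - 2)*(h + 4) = h^3 - 2*h^2 - 16*h + 32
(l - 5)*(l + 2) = l^2 - 3*l - 10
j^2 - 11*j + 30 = (j - 6)*(j - 5)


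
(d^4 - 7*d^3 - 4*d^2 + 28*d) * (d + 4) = d^5 - 3*d^4 - 32*d^3 + 12*d^2 + 112*d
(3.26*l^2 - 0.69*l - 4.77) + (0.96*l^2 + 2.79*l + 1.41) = 4.22*l^2 + 2.1*l - 3.36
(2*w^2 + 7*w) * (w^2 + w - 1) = 2*w^4 + 9*w^3 + 5*w^2 - 7*w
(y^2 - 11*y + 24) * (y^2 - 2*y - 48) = y^4 - 13*y^3 - 2*y^2 + 480*y - 1152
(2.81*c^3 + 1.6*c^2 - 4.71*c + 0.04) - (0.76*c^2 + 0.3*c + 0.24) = 2.81*c^3 + 0.84*c^2 - 5.01*c - 0.2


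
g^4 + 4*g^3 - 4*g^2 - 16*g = g*(g - 2)*(g + 2)*(g + 4)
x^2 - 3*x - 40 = (x - 8)*(x + 5)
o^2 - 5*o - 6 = (o - 6)*(o + 1)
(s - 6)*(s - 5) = s^2 - 11*s + 30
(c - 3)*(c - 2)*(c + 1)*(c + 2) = c^4 - 2*c^3 - 7*c^2 + 8*c + 12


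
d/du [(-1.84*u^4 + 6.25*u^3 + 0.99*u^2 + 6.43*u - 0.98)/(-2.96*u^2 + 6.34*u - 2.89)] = (10.8928*u^5 - 53.4968*u^4 + 100.5204*u^3 - 28.8781*u^2 - 11.5238*u - 12.3695)/(8.7616*u^4 - 37.5328*u^3 + 57.3044*u^2 - 36.6452*u + 8.3521)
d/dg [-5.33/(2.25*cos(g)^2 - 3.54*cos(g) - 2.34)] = (18.8682 - 23.985*cos(g))*sin(g)/(-2.25*cos(g)^2 + 3.54*cos(g) + 2.34)^2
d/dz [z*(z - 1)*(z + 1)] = 3*z^2 - 1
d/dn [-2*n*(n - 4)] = 8 - 4*n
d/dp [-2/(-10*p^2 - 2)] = -10*p/(5*p^2 + 1)^2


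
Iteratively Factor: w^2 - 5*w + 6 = (w - 2)*(w - 3)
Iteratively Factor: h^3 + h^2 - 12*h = (h)*(h^2 + h - 12) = h*(h + 4)*(h - 3)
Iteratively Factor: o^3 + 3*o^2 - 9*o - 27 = (o + 3)*(o^2 - 9) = (o - 3)*(o + 3)*(o + 3)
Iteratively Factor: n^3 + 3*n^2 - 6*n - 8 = (n - 2)*(n^2 + 5*n + 4) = (n - 2)*(n + 1)*(n + 4)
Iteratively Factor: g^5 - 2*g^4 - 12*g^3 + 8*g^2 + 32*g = (g - 4)*(g^4 + 2*g^3 - 4*g^2 - 8*g) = g*(g - 4)*(g^3 + 2*g^2 - 4*g - 8) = g*(g - 4)*(g + 2)*(g^2 - 4) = g*(g - 4)*(g - 2)*(g + 2)*(g + 2)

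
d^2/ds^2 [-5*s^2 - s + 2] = -10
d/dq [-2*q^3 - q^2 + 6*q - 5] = -6*q^2 - 2*q + 6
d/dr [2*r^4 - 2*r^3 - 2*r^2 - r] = 8*r^3 - 6*r^2 - 4*r - 1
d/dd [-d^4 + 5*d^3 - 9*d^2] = d*(-4*d^2 + 15*d - 18)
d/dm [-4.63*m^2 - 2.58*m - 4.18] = -9.26*m - 2.58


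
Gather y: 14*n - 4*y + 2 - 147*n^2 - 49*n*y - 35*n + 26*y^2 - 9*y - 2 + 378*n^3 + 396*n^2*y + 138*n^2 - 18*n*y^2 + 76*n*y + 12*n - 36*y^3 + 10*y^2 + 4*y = 378*n^3 - 9*n^2 - 9*n - 36*y^3 + y^2*(36 - 18*n) + y*(396*n^2 + 27*n - 9)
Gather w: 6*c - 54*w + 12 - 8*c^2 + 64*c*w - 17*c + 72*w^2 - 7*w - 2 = -8*c^2 - 11*c + 72*w^2 + w*(64*c - 61) + 10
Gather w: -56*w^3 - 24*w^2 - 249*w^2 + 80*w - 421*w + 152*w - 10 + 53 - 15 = -56*w^3 - 273*w^2 - 189*w + 28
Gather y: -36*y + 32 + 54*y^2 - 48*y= 54*y^2 - 84*y + 32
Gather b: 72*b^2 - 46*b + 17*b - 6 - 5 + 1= 72*b^2 - 29*b - 10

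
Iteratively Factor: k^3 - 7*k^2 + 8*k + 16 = (k + 1)*(k^2 - 8*k + 16) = (k - 4)*(k + 1)*(k - 4)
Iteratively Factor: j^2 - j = (j - 1)*(j)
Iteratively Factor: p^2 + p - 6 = (p + 3)*(p - 2)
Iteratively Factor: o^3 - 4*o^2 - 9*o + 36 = (o - 4)*(o^2 - 9) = (o - 4)*(o + 3)*(o - 3)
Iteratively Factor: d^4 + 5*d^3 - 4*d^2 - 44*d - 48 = (d - 3)*(d^3 + 8*d^2 + 20*d + 16) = (d - 3)*(d + 2)*(d^2 + 6*d + 8) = (d - 3)*(d + 2)*(d + 4)*(d + 2)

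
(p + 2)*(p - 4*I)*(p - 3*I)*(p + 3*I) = p^4 + 2*p^3 - 4*I*p^3 + 9*p^2 - 8*I*p^2 + 18*p - 36*I*p - 72*I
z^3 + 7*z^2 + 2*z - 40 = (z - 2)*(z + 4)*(z + 5)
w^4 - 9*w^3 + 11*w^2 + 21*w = w*(w - 7)*(w - 3)*(w + 1)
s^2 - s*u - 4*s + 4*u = (s - 4)*(s - u)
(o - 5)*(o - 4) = o^2 - 9*o + 20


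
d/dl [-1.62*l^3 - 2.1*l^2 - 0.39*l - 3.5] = -4.86*l^2 - 4.2*l - 0.39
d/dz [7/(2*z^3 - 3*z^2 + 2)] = 42*z*(1 - z)/(2*z^3 - 3*z^2 + 2)^2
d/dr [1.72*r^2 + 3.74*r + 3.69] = 3.44*r + 3.74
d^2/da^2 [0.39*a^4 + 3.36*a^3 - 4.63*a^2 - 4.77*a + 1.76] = 4.68*a^2 + 20.16*a - 9.26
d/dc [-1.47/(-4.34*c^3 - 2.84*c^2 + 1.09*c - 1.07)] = (-19.1394*c^2 - 8.3496*c + 1.6023)/(4.34*c^3 + 2.84*c^2 - 1.09*c + 1.07)^2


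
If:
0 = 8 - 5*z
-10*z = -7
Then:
No Solution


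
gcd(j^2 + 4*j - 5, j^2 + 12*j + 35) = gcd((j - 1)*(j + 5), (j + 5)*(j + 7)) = j + 5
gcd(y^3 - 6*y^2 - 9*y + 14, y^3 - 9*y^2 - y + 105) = y - 7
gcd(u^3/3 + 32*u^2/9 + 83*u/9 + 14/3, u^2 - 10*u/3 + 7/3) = 1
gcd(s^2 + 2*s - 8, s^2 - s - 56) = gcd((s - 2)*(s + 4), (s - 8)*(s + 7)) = 1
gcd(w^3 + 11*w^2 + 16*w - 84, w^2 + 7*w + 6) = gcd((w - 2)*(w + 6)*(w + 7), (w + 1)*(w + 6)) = w + 6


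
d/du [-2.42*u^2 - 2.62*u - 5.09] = -4.84*u - 2.62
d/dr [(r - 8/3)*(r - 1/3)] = 2*r - 3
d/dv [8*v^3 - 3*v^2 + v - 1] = 24*v^2 - 6*v + 1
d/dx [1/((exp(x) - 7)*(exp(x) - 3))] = 2*(5 - exp(x))*exp(x)/(exp(4*x) - 20*exp(3*x) + 142*exp(2*x) - 420*exp(x) + 441)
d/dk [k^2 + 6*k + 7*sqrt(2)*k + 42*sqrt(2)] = 2*k + 6 + 7*sqrt(2)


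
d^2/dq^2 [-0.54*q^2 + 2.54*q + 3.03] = -1.08000000000000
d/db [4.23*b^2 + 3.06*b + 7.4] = 8.46*b + 3.06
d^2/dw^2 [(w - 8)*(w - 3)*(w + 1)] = 6*w - 20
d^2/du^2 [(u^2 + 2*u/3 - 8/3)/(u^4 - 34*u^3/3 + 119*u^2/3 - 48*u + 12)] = 2*(81*u^8 - 810*u^7 + 45*u^6 + 29094*u^5 - 150828*u^4 + 359338*u^3 - 476052*u^2 + 356184*u - 117360)/(27*u^12 - 918*u^11 + 13617*u^10 - 116020*u^9 + 629241*u^8 - 2274294*u^7 + 5569487*u^6 - 9199872*u^5 + 10001340*u^4 - 6819552*u^3 + 2702160*u^2 - 559872*u + 46656)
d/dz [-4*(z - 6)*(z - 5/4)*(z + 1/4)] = -12*z^2 + 56*z - 91/4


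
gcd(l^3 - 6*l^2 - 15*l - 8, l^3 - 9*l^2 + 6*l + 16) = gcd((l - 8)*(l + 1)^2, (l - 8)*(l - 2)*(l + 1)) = l^2 - 7*l - 8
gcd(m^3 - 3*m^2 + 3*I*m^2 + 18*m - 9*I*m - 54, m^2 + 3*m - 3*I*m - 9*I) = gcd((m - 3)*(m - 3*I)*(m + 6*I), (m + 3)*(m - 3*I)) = m - 3*I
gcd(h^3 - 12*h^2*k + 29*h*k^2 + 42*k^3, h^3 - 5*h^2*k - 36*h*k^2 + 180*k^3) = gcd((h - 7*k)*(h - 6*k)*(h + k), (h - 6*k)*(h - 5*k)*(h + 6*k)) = h - 6*k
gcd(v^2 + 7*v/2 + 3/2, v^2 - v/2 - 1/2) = v + 1/2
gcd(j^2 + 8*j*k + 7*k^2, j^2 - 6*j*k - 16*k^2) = 1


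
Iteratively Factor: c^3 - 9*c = (c - 3)*(c^2 + 3*c) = c*(c - 3)*(c + 3)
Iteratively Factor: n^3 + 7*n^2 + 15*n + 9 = (n + 3)*(n^2 + 4*n + 3) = (n + 3)^2*(n + 1)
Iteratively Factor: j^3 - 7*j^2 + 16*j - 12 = (j - 2)*(j^2 - 5*j + 6) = (j - 3)*(j - 2)*(j - 2)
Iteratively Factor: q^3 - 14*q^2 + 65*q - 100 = (q - 5)*(q^2 - 9*q + 20) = (q - 5)*(q - 4)*(q - 5)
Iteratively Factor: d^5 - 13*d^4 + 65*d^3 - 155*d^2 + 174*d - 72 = (d - 4)*(d^4 - 9*d^3 + 29*d^2 - 39*d + 18) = (d - 4)*(d - 2)*(d^3 - 7*d^2 + 15*d - 9) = (d - 4)*(d - 3)*(d - 2)*(d^2 - 4*d + 3) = (d - 4)*(d - 3)^2*(d - 2)*(d - 1)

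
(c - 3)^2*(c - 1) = c^3 - 7*c^2 + 15*c - 9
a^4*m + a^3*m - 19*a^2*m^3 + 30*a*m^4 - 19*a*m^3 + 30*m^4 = (a - 3*m)*(a - 2*m)*(a + 5*m)*(a*m + m)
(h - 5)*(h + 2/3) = h^2 - 13*h/3 - 10/3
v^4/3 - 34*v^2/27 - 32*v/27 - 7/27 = (v/3 + 1/3)*(v - 7/3)*(v + 1/3)*(v + 1)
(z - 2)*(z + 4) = z^2 + 2*z - 8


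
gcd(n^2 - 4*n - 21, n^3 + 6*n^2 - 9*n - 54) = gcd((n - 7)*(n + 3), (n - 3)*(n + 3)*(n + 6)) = n + 3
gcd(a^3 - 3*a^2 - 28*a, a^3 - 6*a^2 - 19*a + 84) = a^2 - 3*a - 28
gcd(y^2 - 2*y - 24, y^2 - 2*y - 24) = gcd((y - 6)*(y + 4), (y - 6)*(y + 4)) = y^2 - 2*y - 24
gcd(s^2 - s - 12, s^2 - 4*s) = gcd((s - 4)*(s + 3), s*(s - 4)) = s - 4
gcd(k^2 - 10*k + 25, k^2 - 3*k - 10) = k - 5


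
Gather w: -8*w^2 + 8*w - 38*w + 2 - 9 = -8*w^2 - 30*w - 7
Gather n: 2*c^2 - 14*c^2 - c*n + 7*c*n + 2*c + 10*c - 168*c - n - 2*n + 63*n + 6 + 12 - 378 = -12*c^2 - 156*c + n*(6*c + 60) - 360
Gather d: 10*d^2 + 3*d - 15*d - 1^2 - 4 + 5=10*d^2 - 12*d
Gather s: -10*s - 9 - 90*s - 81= -100*s - 90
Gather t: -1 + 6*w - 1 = 6*w - 2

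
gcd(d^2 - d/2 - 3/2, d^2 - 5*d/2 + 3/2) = d - 3/2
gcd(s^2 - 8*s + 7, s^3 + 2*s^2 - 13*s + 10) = s - 1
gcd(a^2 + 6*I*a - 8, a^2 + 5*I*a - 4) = a + 4*I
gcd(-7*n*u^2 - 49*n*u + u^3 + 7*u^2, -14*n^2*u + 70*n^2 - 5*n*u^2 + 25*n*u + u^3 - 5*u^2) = -7*n + u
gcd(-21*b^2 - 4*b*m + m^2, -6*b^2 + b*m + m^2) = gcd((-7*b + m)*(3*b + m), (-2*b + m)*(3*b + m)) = 3*b + m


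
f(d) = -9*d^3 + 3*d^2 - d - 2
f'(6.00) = -937.00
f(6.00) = -1844.00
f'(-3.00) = -262.00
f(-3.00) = 271.00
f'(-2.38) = -168.22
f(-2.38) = 138.70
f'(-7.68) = -1639.60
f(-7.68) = 4259.49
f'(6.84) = -1223.17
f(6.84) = -2748.60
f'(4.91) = -622.46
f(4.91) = -999.92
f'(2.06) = -103.22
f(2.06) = -70.01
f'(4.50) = -520.75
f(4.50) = -765.88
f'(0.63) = -7.94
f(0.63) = -3.69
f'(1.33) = -40.78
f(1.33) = -19.20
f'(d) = -27*d^2 + 6*d - 1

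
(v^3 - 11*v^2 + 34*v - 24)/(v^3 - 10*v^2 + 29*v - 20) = (v - 6)/(v - 5)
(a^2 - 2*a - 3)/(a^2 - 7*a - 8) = (a - 3)/(a - 8)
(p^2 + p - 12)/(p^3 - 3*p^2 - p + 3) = (p + 4)/(p^2 - 1)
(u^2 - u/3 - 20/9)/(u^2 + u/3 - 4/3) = (u - 5/3)/(u - 1)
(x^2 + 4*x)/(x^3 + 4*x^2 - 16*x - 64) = x/(x^2 - 16)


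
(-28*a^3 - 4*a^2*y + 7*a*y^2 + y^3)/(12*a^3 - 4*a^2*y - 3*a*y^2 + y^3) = (7*a + y)/(-3*a + y)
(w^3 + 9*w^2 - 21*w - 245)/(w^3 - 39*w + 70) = (w + 7)/(w - 2)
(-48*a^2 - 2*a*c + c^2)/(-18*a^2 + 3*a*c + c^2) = (8*a - c)/(3*a - c)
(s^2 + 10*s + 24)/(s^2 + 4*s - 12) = (s + 4)/(s - 2)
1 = 1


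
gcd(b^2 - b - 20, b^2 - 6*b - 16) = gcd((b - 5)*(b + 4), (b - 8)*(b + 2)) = 1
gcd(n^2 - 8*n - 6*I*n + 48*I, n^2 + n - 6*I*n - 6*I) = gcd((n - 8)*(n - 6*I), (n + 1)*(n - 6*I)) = n - 6*I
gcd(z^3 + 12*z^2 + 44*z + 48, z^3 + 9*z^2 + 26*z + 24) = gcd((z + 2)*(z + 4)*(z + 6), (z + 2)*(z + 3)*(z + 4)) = z^2 + 6*z + 8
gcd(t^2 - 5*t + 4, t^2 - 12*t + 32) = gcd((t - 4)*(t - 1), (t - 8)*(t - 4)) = t - 4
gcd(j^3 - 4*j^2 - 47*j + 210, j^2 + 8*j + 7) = j + 7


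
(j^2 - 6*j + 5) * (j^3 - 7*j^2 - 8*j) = j^5 - 13*j^4 + 39*j^3 + 13*j^2 - 40*j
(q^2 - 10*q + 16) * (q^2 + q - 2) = q^4 - 9*q^3 + 4*q^2 + 36*q - 32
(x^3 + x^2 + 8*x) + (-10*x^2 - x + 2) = x^3 - 9*x^2 + 7*x + 2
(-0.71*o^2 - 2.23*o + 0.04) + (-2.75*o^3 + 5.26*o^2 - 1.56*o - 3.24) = -2.75*o^3 + 4.55*o^2 - 3.79*o - 3.2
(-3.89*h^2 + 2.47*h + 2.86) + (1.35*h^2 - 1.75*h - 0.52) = -2.54*h^2 + 0.72*h + 2.34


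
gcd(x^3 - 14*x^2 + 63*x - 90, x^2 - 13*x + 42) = x - 6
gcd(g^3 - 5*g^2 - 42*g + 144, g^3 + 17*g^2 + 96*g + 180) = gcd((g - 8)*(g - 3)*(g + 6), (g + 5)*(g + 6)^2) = g + 6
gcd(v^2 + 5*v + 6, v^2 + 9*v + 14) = v + 2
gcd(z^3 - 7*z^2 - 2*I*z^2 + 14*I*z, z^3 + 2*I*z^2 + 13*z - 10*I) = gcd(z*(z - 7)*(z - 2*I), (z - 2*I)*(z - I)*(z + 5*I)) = z - 2*I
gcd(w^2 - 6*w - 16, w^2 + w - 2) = w + 2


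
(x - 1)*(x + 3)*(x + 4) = x^3 + 6*x^2 + 5*x - 12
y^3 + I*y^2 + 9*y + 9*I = (y - 3*I)*(y + I)*(y + 3*I)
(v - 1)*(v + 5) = v^2 + 4*v - 5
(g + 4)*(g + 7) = g^2 + 11*g + 28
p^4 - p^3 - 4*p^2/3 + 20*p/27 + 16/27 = (p - 4/3)*(p - 1)*(p + 2/3)^2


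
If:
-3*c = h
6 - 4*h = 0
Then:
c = -1/2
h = 3/2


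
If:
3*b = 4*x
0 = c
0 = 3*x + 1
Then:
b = -4/9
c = 0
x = -1/3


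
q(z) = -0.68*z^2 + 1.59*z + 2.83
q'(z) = 1.59 - 1.36*z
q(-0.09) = 2.68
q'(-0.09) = 1.71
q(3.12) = 1.17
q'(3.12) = -2.65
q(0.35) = 3.30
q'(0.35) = 1.11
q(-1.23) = -0.15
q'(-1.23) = 3.26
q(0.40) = 3.36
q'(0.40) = 1.05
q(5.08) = -6.64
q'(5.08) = -5.32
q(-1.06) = 0.38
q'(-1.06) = 3.03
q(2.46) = 2.63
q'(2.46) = -1.76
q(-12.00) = -114.17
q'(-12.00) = 17.91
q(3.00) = 1.48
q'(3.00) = -2.49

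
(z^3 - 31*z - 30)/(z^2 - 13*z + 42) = (z^2 + 6*z + 5)/(z - 7)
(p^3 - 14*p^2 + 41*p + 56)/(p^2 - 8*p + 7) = (p^2 - 7*p - 8)/(p - 1)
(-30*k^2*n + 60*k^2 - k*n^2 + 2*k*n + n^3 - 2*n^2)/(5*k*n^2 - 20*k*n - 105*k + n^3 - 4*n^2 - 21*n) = (-6*k*n + 12*k + n^2 - 2*n)/(n^2 - 4*n - 21)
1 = 1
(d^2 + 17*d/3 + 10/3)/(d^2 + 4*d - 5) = (d + 2/3)/(d - 1)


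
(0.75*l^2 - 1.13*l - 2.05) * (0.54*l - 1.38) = 0.405*l^3 - 1.6452*l^2 + 0.4524*l + 2.829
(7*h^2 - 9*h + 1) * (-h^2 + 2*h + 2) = -7*h^4 + 23*h^3 - 5*h^2 - 16*h + 2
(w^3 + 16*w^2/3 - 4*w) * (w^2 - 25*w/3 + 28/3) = w^5 - 3*w^4 - 352*w^3/9 + 748*w^2/9 - 112*w/3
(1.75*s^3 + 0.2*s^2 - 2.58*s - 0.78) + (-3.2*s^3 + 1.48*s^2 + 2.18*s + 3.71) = -1.45*s^3 + 1.68*s^2 - 0.4*s + 2.93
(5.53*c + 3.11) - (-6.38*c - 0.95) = 11.91*c + 4.06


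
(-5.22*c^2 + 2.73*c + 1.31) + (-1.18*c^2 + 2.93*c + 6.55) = -6.4*c^2 + 5.66*c + 7.86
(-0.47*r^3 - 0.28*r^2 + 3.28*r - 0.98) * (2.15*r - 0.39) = -1.0105*r^4 - 0.4187*r^3 + 7.1612*r^2 - 3.3862*r + 0.3822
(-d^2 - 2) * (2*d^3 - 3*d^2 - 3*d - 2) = -2*d^5 + 3*d^4 - d^3 + 8*d^2 + 6*d + 4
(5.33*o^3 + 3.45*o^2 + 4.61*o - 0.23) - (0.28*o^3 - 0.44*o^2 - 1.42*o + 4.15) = 5.05*o^3 + 3.89*o^2 + 6.03*o - 4.38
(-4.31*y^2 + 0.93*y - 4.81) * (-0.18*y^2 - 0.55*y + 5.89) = 0.7758*y^4 + 2.2031*y^3 - 25.0316*y^2 + 8.1232*y - 28.3309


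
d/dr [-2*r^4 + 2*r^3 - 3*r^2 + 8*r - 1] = -8*r^3 + 6*r^2 - 6*r + 8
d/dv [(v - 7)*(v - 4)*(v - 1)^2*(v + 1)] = 5*v^4 - 48*v^3 + 114*v^2 - 32*v - 39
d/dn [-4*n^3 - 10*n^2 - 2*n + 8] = -12*n^2 - 20*n - 2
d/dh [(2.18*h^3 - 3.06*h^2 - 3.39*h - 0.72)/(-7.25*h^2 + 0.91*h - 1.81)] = (-15.805*h^4 + 3.9676*h^3 - 39.1995*h^2 + 0.637200000000002*h + 6.7911)/(52.5625*h^4 - 13.195*h^3 + 27.0731*h^2 - 3.2942*h + 3.2761)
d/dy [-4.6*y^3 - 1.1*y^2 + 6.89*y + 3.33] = -13.8*y^2 - 2.2*y + 6.89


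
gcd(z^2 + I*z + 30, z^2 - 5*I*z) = z - 5*I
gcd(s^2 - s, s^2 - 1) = s - 1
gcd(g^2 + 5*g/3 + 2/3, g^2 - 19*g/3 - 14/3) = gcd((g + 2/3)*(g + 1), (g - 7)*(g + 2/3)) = g + 2/3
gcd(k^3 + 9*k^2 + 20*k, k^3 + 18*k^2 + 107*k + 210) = k + 5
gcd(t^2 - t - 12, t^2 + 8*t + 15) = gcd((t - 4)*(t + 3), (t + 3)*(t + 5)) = t + 3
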